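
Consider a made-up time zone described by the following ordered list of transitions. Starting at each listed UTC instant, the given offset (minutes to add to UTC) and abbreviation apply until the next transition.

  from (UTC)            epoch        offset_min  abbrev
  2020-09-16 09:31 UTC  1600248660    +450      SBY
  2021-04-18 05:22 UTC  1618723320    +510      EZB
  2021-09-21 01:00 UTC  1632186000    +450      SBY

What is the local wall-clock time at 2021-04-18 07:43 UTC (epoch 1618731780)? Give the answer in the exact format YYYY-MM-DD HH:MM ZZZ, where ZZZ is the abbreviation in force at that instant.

Query: 2021-04-18 07:43 UTC
Rule 2/3 (EZB, +08:30): 2021-04-18 05:22 UTC ≤ query < 2021-09-21 01:00 UTC
7·60 + 43 + 510 = 973 min
973 = 0·1440 + 973; 973 = 16·60 + 13 → 16:13, same day
→ 2021-04-18 16:13 EZB

2021-04-18 16:13 EZB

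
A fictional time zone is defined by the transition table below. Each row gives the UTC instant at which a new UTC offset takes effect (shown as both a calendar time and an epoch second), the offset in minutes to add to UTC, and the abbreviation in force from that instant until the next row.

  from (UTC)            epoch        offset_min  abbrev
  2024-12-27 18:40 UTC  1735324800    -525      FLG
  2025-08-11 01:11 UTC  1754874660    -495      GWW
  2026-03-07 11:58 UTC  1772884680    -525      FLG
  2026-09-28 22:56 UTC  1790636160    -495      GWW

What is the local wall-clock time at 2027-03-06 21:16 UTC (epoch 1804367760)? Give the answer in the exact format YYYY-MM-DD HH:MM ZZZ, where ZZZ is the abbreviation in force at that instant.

Query: 2027-03-06 21:16 UTC
Rule 4/4 (GWW, -08:15): 2026-09-28 22:56 UTC ≤ query < +∞
21·60 + 16 - 495 = 781 min
781 = 0·1440 + 781; 781 = 13·60 + 1 → 13:01, same day
→ 2027-03-06 13:01 GWW

2027-03-06 13:01 GWW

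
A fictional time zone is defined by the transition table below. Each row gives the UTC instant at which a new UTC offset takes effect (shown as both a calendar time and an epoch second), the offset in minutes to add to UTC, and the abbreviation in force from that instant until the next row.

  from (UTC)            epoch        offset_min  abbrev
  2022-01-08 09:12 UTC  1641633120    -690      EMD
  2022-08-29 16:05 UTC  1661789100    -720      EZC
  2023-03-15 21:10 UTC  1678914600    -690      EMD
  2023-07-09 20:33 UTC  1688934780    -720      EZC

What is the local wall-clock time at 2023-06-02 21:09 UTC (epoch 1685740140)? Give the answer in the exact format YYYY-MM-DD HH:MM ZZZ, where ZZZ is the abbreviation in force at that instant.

Query: 2023-06-02 21:09 UTC
Rule 3/4 (EMD, -11:30): 2023-03-15 21:10 UTC ≤ query < 2023-07-09 20:33 UTC
21·60 + 9 - 690 = 579 min
579 = 0·1440 + 579; 579 = 9·60 + 39 → 09:39, same day
→ 2023-06-02 09:39 EMD

2023-06-02 09:39 EMD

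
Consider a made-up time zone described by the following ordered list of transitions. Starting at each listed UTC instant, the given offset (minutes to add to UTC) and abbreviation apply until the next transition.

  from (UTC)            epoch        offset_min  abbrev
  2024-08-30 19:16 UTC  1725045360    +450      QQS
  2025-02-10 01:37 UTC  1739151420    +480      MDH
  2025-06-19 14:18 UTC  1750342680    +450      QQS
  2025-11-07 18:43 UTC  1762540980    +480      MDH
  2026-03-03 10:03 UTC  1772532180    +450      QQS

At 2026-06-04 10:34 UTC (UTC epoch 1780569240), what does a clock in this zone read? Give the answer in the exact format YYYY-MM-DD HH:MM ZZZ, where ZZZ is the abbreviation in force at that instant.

2026-06-04 18:04 QQS

Query: 2026-06-04 10:34 UTC
Rule 5/5 (QQS, +07:30): 2026-03-03 10:03 UTC ≤ query < +∞
10·60 + 34 + 450 = 1084 min
1084 = 0·1440 + 1084; 1084 = 18·60 + 4 → 18:04, same day
→ 2026-06-04 18:04 QQS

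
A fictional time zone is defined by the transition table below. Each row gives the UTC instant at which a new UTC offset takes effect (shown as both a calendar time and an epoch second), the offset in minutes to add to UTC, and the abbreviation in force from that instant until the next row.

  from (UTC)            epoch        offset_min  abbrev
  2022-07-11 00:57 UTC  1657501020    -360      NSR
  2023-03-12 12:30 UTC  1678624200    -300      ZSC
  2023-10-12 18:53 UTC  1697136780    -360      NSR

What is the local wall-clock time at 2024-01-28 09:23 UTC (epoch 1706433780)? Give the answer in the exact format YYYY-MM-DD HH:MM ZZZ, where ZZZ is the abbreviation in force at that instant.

Query: 2024-01-28 09:23 UTC
Rule 3/3 (NSR, -06:00): 2023-10-12 18:53 UTC ≤ query < +∞
9·60 + 23 - 360 = 203 min
203 = 0·1440 + 203; 203 = 3·60 + 23 → 03:23, same day
→ 2024-01-28 03:23 NSR

2024-01-28 03:23 NSR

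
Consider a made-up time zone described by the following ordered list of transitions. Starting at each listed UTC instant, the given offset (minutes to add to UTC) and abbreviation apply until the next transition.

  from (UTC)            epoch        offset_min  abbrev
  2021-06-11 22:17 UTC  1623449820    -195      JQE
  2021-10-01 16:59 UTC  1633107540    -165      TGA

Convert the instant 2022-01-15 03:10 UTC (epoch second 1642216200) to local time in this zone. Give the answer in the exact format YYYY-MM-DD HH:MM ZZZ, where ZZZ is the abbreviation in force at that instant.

2022-01-15 00:25 TGA

Query: 2022-01-15 03:10 UTC
Rule 2/2 (TGA, -02:45): 2021-10-01 16:59 UTC ≤ query < +∞
3·60 + 10 - 165 = 25 min
25 = 0·1440 + 25; 25 = 0·60 + 25 → 00:25, same day
→ 2022-01-15 00:25 TGA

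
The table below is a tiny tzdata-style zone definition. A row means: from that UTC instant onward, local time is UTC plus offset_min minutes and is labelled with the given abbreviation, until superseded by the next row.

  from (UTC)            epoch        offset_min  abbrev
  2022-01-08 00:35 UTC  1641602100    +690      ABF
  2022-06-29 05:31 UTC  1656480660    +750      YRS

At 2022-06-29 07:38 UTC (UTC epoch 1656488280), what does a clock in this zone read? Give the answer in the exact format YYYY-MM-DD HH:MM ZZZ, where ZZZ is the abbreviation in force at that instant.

Query: 2022-06-29 07:38 UTC
Rule 2/2 (YRS, +12:30): 2022-06-29 05:31 UTC ≤ query < +∞
7·60 + 38 + 750 = 1208 min
1208 = 0·1440 + 1208; 1208 = 20·60 + 8 → 20:08, same day
→ 2022-06-29 20:08 YRS

2022-06-29 20:08 YRS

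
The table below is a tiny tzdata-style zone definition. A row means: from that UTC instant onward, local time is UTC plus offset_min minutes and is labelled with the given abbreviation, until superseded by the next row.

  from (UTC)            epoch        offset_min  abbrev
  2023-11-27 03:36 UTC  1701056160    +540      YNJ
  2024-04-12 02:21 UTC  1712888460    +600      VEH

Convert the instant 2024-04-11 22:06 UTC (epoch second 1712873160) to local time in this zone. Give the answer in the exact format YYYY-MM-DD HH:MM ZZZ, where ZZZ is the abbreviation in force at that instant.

Query: 2024-04-11 22:06 UTC
Rule 1/2 (YNJ, +09:00): 2023-11-27 03:36 UTC ≤ query < 2024-04-12 02:21 UTC
22·60 + 6 + 540 = 1866 min
1866 = 1·1440 + 426; 426 = 7·60 + 6 → 07:06, 2024-04-11 + 1 day = 2024-04-12
→ 2024-04-12 07:06 YNJ

2024-04-12 07:06 YNJ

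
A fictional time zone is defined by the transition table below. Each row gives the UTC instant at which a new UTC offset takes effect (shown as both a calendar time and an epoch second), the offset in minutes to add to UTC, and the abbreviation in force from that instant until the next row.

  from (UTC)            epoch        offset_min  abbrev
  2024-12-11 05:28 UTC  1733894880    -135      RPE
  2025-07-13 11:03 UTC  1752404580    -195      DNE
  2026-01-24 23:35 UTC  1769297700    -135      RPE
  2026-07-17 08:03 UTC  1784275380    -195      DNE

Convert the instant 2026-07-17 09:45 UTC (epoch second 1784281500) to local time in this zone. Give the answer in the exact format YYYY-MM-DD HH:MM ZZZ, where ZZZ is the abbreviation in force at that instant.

2026-07-17 06:30 DNE

Query: 2026-07-17 09:45 UTC
Rule 4/4 (DNE, -03:15): 2026-07-17 08:03 UTC ≤ query < +∞
9·60 + 45 - 195 = 390 min
390 = 0·1440 + 390; 390 = 6·60 + 30 → 06:30, same day
→ 2026-07-17 06:30 DNE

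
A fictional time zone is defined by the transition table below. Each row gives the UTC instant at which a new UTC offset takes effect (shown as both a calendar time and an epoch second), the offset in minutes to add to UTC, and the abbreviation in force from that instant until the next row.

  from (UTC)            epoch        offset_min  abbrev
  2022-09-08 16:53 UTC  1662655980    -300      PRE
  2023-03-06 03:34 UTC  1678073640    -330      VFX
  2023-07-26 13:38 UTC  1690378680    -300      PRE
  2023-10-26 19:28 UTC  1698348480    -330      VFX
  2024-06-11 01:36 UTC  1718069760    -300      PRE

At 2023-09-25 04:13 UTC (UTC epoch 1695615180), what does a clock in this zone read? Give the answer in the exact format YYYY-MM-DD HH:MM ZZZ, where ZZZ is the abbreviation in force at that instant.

Query: 2023-09-25 04:13 UTC
Rule 3/5 (PRE, -05:00): 2023-07-26 13:38 UTC ≤ query < 2023-10-26 19:28 UTC
4·60 + 13 - 300 = -47 min
-47 = -1·1440 + 1393; 1393 = 23·60 + 13 → 23:13, 2023-09-25 - 1 day = 2023-09-24
→ 2023-09-24 23:13 PRE

2023-09-24 23:13 PRE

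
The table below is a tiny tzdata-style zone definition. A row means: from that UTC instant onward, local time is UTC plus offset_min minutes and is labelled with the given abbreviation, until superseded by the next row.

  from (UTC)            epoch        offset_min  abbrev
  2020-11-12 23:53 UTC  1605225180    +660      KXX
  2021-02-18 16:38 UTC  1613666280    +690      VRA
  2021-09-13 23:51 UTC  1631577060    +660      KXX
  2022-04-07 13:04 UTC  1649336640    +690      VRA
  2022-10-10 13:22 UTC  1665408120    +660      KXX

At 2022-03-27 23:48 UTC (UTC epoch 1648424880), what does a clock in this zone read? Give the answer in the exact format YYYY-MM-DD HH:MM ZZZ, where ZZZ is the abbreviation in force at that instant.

2022-03-28 10:48 KXX

Query: 2022-03-27 23:48 UTC
Rule 3/5 (KXX, +11:00): 2021-09-13 23:51 UTC ≤ query < 2022-04-07 13:04 UTC
23·60 + 48 + 660 = 2088 min
2088 = 1·1440 + 648; 648 = 10·60 + 48 → 10:48, 2022-03-27 + 1 day = 2022-03-28
→ 2022-03-28 10:48 KXX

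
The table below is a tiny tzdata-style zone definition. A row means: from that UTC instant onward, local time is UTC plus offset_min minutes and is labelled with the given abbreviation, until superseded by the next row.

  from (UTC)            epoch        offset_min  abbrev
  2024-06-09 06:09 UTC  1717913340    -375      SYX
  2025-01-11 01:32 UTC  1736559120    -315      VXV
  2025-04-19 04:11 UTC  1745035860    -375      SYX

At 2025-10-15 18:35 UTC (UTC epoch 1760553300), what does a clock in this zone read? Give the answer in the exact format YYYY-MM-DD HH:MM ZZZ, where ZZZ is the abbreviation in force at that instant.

Query: 2025-10-15 18:35 UTC
Rule 3/3 (SYX, -06:15): 2025-04-19 04:11 UTC ≤ query < +∞
18·60 + 35 - 375 = 740 min
740 = 0·1440 + 740; 740 = 12·60 + 20 → 12:20, same day
→ 2025-10-15 12:20 SYX

2025-10-15 12:20 SYX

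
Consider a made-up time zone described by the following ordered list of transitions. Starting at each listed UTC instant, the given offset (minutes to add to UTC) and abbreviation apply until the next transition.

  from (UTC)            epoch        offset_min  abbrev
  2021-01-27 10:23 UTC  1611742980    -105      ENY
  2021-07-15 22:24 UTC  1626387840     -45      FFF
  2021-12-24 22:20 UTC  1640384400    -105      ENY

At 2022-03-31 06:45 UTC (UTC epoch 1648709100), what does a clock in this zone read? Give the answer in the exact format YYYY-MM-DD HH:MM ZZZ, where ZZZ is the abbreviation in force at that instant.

Query: 2022-03-31 06:45 UTC
Rule 3/3 (ENY, -01:45): 2021-12-24 22:20 UTC ≤ query < +∞
6·60 + 45 - 105 = 300 min
300 = 0·1440 + 300; 300 = 5·60 + 0 → 05:00, same day
→ 2022-03-31 05:00 ENY

2022-03-31 05:00 ENY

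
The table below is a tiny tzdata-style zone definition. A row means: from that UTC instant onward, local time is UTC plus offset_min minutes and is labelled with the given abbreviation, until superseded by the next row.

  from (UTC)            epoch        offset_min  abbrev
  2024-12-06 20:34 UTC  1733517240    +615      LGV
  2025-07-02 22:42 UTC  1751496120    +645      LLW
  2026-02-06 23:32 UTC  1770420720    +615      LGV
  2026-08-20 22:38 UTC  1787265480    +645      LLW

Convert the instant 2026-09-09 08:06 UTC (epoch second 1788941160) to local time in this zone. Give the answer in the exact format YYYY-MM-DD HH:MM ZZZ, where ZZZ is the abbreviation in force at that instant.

Query: 2026-09-09 08:06 UTC
Rule 4/4 (LLW, +10:45): 2026-08-20 22:38 UTC ≤ query < +∞
8·60 + 6 + 645 = 1131 min
1131 = 0·1440 + 1131; 1131 = 18·60 + 51 → 18:51, same day
→ 2026-09-09 18:51 LLW

2026-09-09 18:51 LLW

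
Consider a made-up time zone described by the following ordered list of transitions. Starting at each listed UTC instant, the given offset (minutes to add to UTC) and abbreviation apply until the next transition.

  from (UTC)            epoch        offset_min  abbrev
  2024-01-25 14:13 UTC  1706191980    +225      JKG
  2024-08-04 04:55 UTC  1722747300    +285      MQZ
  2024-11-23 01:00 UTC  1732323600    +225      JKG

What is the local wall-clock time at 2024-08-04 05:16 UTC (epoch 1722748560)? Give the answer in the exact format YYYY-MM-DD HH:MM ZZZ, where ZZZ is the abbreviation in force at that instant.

Query: 2024-08-04 05:16 UTC
Rule 2/3 (MQZ, +04:45): 2024-08-04 04:55 UTC ≤ query < 2024-11-23 01:00 UTC
5·60 + 16 + 285 = 601 min
601 = 0·1440 + 601; 601 = 10·60 + 1 → 10:01, same day
→ 2024-08-04 10:01 MQZ

2024-08-04 10:01 MQZ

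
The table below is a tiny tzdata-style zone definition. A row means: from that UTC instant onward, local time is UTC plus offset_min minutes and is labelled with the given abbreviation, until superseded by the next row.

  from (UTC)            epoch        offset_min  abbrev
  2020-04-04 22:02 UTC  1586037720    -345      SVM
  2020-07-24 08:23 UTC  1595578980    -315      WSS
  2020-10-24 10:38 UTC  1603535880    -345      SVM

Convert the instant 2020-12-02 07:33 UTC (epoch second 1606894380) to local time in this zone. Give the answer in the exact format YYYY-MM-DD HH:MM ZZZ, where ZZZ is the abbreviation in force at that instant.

Query: 2020-12-02 07:33 UTC
Rule 3/3 (SVM, -05:45): 2020-10-24 10:38 UTC ≤ query < +∞
7·60 + 33 - 345 = 108 min
108 = 0·1440 + 108; 108 = 1·60 + 48 → 01:48, same day
→ 2020-12-02 01:48 SVM

2020-12-02 01:48 SVM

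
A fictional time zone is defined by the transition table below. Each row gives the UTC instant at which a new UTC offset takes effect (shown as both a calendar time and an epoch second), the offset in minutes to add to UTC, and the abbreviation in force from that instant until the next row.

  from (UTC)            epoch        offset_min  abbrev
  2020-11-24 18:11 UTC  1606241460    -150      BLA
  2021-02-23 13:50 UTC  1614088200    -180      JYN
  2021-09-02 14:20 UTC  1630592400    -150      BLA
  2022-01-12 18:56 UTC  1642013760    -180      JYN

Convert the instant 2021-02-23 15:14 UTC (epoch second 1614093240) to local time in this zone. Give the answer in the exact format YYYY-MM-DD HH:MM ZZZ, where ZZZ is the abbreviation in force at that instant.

2021-02-23 12:14 JYN

Query: 2021-02-23 15:14 UTC
Rule 2/4 (JYN, -03:00): 2021-02-23 13:50 UTC ≤ query < 2021-09-02 14:20 UTC
15·60 + 14 - 180 = 734 min
734 = 0·1440 + 734; 734 = 12·60 + 14 → 12:14, same day
→ 2021-02-23 12:14 JYN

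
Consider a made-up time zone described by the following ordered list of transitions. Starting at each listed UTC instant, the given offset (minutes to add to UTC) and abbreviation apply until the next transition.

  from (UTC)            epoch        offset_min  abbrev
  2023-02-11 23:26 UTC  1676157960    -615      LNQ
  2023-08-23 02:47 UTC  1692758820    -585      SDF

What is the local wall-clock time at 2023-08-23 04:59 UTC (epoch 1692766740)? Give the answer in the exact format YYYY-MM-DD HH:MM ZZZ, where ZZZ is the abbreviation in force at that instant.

2023-08-22 19:14 SDF

Query: 2023-08-23 04:59 UTC
Rule 2/2 (SDF, -09:45): 2023-08-23 02:47 UTC ≤ query < +∞
4·60 + 59 - 585 = -286 min
-286 = -1·1440 + 1154; 1154 = 19·60 + 14 → 19:14, 2023-08-23 - 1 day = 2023-08-22
→ 2023-08-22 19:14 SDF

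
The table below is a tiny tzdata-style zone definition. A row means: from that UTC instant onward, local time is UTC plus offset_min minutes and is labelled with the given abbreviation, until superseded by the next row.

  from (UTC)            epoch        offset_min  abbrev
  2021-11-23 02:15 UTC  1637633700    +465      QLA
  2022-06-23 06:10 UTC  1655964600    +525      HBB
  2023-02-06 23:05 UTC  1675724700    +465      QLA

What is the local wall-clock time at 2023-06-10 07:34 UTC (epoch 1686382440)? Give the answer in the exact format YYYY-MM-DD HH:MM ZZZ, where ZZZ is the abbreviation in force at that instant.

2023-06-10 15:19 QLA

Query: 2023-06-10 07:34 UTC
Rule 3/3 (QLA, +07:45): 2023-02-06 23:05 UTC ≤ query < +∞
7·60 + 34 + 465 = 919 min
919 = 0·1440 + 919; 919 = 15·60 + 19 → 15:19, same day
→ 2023-06-10 15:19 QLA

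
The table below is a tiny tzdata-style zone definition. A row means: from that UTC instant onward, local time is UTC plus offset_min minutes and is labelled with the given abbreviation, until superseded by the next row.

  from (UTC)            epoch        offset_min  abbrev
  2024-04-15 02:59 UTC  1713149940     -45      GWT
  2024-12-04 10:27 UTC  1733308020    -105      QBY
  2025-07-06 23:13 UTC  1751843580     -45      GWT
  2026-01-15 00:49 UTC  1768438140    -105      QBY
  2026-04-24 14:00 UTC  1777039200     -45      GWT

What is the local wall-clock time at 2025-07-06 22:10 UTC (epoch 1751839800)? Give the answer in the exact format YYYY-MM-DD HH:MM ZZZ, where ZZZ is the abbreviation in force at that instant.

Query: 2025-07-06 22:10 UTC
Rule 2/5 (QBY, -01:45): 2024-12-04 10:27 UTC ≤ query < 2025-07-06 23:13 UTC
22·60 + 10 - 105 = 1225 min
1225 = 0·1440 + 1225; 1225 = 20·60 + 25 → 20:25, same day
→ 2025-07-06 20:25 QBY

2025-07-06 20:25 QBY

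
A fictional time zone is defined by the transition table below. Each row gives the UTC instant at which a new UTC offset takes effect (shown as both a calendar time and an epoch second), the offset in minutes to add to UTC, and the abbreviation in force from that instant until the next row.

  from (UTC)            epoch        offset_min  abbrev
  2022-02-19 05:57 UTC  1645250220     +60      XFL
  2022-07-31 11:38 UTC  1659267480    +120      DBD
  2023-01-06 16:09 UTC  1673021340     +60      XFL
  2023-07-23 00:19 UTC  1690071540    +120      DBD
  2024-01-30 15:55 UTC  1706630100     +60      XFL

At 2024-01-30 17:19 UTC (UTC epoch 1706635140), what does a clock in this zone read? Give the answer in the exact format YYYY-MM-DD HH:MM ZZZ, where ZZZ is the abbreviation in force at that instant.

Query: 2024-01-30 17:19 UTC
Rule 5/5 (XFL, +01:00): 2024-01-30 15:55 UTC ≤ query < +∞
17·60 + 19 + 60 = 1099 min
1099 = 0·1440 + 1099; 1099 = 18·60 + 19 → 18:19, same day
→ 2024-01-30 18:19 XFL

2024-01-30 18:19 XFL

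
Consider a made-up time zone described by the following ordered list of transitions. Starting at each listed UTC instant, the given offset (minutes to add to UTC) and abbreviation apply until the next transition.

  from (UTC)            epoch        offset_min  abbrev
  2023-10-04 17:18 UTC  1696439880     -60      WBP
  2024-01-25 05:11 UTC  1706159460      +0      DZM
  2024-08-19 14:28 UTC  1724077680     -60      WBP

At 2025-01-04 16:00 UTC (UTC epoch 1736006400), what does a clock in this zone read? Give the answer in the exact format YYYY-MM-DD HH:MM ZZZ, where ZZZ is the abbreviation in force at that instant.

2025-01-04 15:00 WBP

Query: 2025-01-04 16:00 UTC
Rule 3/3 (WBP, -01:00): 2024-08-19 14:28 UTC ≤ query < +∞
16·60 + 0 - 60 = 900 min
900 = 0·1440 + 900; 900 = 15·60 + 0 → 15:00, same day
→ 2025-01-04 15:00 WBP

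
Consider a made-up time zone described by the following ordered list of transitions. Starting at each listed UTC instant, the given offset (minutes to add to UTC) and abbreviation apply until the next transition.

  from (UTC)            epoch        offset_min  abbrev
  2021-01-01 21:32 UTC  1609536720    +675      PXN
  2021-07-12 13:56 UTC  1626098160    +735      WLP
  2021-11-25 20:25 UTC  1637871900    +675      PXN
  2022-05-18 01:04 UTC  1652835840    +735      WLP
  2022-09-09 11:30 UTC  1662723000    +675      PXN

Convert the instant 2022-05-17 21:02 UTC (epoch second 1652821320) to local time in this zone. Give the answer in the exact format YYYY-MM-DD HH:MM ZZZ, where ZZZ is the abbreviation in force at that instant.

2022-05-18 08:17 PXN

Query: 2022-05-17 21:02 UTC
Rule 3/5 (PXN, +11:15): 2021-11-25 20:25 UTC ≤ query < 2022-05-18 01:04 UTC
21·60 + 2 + 675 = 1937 min
1937 = 1·1440 + 497; 497 = 8·60 + 17 → 08:17, 2022-05-17 + 1 day = 2022-05-18
→ 2022-05-18 08:17 PXN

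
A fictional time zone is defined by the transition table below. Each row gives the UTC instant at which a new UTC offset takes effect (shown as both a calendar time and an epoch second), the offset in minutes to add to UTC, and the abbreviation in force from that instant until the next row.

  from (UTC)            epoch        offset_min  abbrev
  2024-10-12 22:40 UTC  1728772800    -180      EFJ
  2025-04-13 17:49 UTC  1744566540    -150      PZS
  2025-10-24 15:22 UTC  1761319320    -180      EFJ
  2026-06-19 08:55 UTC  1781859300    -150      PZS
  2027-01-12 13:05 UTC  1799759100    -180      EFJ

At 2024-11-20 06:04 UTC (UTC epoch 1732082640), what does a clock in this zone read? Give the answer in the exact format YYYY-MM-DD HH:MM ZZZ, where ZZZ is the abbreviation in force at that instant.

2024-11-20 03:04 EFJ

Query: 2024-11-20 06:04 UTC
Rule 1/5 (EFJ, -03:00): 2024-10-12 22:40 UTC ≤ query < 2025-04-13 17:49 UTC
6·60 + 4 - 180 = 184 min
184 = 0·1440 + 184; 184 = 3·60 + 4 → 03:04, same day
→ 2024-11-20 03:04 EFJ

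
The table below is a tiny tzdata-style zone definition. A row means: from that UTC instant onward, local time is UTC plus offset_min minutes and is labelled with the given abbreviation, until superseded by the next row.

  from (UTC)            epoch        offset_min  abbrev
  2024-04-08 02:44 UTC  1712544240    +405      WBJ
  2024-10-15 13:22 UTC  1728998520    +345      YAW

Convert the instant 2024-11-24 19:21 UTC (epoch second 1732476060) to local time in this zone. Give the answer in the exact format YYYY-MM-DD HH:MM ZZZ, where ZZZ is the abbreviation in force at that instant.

Query: 2024-11-24 19:21 UTC
Rule 2/2 (YAW, +05:45): 2024-10-15 13:22 UTC ≤ query < +∞
19·60 + 21 + 345 = 1506 min
1506 = 1·1440 + 66; 66 = 1·60 + 6 → 01:06, 2024-11-24 + 1 day = 2024-11-25
→ 2024-11-25 01:06 YAW

2024-11-25 01:06 YAW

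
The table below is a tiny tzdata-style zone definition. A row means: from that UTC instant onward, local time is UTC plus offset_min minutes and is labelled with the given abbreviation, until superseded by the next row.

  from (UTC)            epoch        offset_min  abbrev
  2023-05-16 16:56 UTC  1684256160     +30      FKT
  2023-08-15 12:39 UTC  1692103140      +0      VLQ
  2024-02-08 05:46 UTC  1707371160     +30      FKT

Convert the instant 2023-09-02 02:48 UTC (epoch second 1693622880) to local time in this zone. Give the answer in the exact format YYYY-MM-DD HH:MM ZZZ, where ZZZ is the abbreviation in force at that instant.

2023-09-02 02:48 VLQ

Query: 2023-09-02 02:48 UTC
Rule 2/3 (VLQ, +00:00): 2023-08-15 12:39 UTC ≤ query < 2024-02-08 05:46 UTC
2·60 + 48 + 0 = 168 min
168 = 0·1440 + 168; 168 = 2·60 + 48 → 02:48, same day
→ 2023-09-02 02:48 VLQ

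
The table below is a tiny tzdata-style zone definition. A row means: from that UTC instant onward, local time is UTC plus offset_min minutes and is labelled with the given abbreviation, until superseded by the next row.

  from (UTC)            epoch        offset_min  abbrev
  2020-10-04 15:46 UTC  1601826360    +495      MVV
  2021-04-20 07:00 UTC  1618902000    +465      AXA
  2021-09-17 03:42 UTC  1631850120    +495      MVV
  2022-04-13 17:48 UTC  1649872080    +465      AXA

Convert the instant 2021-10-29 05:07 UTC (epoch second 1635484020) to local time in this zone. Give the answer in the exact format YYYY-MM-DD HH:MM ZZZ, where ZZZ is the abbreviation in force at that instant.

Query: 2021-10-29 05:07 UTC
Rule 3/4 (MVV, +08:15): 2021-09-17 03:42 UTC ≤ query < 2022-04-13 17:48 UTC
5·60 + 7 + 495 = 802 min
802 = 0·1440 + 802; 802 = 13·60 + 22 → 13:22, same day
→ 2021-10-29 13:22 MVV

2021-10-29 13:22 MVV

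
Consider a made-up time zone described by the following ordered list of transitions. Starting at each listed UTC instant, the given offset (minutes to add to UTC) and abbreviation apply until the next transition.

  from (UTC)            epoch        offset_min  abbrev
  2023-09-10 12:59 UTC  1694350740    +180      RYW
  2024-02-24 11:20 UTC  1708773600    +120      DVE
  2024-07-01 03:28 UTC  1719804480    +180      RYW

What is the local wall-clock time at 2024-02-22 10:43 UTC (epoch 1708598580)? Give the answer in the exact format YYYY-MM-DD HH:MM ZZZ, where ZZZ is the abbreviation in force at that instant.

2024-02-22 13:43 RYW

Query: 2024-02-22 10:43 UTC
Rule 1/3 (RYW, +03:00): 2023-09-10 12:59 UTC ≤ query < 2024-02-24 11:20 UTC
10·60 + 43 + 180 = 823 min
823 = 0·1440 + 823; 823 = 13·60 + 43 → 13:43, same day
→ 2024-02-22 13:43 RYW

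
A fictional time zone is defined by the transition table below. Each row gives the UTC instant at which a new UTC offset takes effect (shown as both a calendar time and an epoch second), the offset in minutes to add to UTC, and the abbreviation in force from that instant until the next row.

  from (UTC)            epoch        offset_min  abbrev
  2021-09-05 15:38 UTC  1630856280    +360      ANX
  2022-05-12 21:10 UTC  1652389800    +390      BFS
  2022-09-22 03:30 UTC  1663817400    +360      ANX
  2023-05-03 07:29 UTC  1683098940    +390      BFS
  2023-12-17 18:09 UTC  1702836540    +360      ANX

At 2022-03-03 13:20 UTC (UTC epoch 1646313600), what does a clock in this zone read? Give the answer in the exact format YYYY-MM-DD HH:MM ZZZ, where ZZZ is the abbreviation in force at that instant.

2022-03-03 19:20 ANX

Query: 2022-03-03 13:20 UTC
Rule 1/5 (ANX, +06:00): 2021-09-05 15:38 UTC ≤ query < 2022-05-12 21:10 UTC
13·60 + 20 + 360 = 1160 min
1160 = 0·1440 + 1160; 1160 = 19·60 + 20 → 19:20, same day
→ 2022-03-03 19:20 ANX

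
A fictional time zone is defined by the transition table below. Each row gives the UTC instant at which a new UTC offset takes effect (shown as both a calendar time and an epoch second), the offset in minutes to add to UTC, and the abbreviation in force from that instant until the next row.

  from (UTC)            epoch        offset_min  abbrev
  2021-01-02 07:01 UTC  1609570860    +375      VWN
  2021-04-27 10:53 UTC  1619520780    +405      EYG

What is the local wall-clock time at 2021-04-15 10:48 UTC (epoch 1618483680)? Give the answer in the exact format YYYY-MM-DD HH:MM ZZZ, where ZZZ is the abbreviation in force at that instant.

Query: 2021-04-15 10:48 UTC
Rule 1/2 (VWN, +06:15): 2021-01-02 07:01 UTC ≤ query < 2021-04-27 10:53 UTC
10·60 + 48 + 375 = 1023 min
1023 = 0·1440 + 1023; 1023 = 17·60 + 3 → 17:03, same day
→ 2021-04-15 17:03 VWN

2021-04-15 17:03 VWN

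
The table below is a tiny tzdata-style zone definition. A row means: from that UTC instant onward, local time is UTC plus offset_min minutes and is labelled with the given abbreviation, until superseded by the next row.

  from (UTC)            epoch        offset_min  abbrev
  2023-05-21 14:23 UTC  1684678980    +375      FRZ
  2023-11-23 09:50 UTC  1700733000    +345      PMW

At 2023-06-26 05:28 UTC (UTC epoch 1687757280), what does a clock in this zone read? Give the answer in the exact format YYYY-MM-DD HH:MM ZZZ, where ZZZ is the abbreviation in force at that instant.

Query: 2023-06-26 05:28 UTC
Rule 1/2 (FRZ, +06:15): 2023-05-21 14:23 UTC ≤ query < 2023-11-23 09:50 UTC
5·60 + 28 + 375 = 703 min
703 = 0·1440 + 703; 703 = 11·60 + 43 → 11:43, same day
→ 2023-06-26 11:43 FRZ

2023-06-26 11:43 FRZ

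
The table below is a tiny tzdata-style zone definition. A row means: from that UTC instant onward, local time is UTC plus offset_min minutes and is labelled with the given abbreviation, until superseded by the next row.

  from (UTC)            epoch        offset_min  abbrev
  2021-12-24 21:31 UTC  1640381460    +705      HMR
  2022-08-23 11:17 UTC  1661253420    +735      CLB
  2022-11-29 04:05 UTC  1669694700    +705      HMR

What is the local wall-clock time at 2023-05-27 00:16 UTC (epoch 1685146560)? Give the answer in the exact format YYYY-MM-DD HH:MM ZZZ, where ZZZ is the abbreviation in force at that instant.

2023-05-27 12:01 HMR

Query: 2023-05-27 00:16 UTC
Rule 3/3 (HMR, +11:45): 2022-11-29 04:05 UTC ≤ query < +∞
0·60 + 16 + 705 = 721 min
721 = 0·1440 + 721; 721 = 12·60 + 1 → 12:01, same day
→ 2023-05-27 12:01 HMR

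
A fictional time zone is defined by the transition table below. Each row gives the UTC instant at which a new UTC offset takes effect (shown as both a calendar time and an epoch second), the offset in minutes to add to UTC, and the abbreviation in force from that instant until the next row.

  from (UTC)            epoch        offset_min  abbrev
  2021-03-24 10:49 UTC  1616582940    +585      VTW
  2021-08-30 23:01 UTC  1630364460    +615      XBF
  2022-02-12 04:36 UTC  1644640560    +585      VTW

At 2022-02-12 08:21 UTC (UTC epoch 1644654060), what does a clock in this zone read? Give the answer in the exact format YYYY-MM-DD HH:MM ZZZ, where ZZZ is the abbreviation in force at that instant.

Query: 2022-02-12 08:21 UTC
Rule 3/3 (VTW, +09:45): 2022-02-12 04:36 UTC ≤ query < +∞
8·60 + 21 + 585 = 1086 min
1086 = 0·1440 + 1086; 1086 = 18·60 + 6 → 18:06, same day
→ 2022-02-12 18:06 VTW

2022-02-12 18:06 VTW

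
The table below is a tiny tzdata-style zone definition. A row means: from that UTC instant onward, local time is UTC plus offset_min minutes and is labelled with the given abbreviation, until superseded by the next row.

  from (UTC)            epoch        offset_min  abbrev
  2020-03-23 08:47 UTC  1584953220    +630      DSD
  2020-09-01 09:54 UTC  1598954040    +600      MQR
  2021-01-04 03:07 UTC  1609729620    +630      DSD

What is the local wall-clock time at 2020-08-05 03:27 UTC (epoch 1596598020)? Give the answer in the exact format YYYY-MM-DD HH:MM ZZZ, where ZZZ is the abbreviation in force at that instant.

Query: 2020-08-05 03:27 UTC
Rule 1/3 (DSD, +10:30): 2020-03-23 08:47 UTC ≤ query < 2020-09-01 09:54 UTC
3·60 + 27 + 630 = 837 min
837 = 0·1440 + 837; 837 = 13·60 + 57 → 13:57, same day
→ 2020-08-05 13:57 DSD

2020-08-05 13:57 DSD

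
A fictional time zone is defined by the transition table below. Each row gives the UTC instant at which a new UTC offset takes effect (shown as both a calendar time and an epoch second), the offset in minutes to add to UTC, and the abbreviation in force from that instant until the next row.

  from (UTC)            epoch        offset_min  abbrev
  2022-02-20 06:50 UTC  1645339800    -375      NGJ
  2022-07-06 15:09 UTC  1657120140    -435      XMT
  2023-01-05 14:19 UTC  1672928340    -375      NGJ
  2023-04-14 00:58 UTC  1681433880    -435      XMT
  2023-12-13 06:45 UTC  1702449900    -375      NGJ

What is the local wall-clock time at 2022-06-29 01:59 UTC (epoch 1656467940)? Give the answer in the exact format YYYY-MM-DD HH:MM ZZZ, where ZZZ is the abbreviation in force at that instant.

2022-06-28 19:44 NGJ

Query: 2022-06-29 01:59 UTC
Rule 1/5 (NGJ, -06:15): 2022-02-20 06:50 UTC ≤ query < 2022-07-06 15:09 UTC
1·60 + 59 - 375 = -256 min
-256 = -1·1440 + 1184; 1184 = 19·60 + 44 → 19:44, 2022-06-29 - 1 day = 2022-06-28
→ 2022-06-28 19:44 NGJ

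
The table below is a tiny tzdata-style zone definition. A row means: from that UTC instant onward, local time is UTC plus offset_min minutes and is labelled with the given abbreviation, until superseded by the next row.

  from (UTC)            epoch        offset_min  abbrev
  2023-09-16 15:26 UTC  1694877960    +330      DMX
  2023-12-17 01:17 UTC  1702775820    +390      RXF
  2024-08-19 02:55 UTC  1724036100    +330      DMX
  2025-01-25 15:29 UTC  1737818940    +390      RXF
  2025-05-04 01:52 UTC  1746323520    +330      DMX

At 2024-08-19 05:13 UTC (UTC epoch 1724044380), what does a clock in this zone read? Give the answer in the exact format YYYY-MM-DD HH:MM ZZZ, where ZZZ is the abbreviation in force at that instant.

Query: 2024-08-19 05:13 UTC
Rule 3/5 (DMX, +05:30): 2024-08-19 02:55 UTC ≤ query < 2025-01-25 15:29 UTC
5·60 + 13 + 330 = 643 min
643 = 0·1440 + 643; 643 = 10·60 + 43 → 10:43, same day
→ 2024-08-19 10:43 DMX

2024-08-19 10:43 DMX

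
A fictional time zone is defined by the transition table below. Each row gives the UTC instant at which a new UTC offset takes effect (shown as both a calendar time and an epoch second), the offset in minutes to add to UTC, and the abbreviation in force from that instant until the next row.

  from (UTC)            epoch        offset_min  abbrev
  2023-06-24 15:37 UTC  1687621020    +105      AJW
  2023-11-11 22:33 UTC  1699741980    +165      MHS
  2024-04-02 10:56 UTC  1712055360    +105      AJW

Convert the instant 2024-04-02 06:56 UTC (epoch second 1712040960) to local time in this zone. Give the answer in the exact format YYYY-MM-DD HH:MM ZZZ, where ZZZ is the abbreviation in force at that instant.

Query: 2024-04-02 06:56 UTC
Rule 2/3 (MHS, +02:45): 2023-11-11 22:33 UTC ≤ query < 2024-04-02 10:56 UTC
6·60 + 56 + 165 = 581 min
581 = 0·1440 + 581; 581 = 9·60 + 41 → 09:41, same day
→ 2024-04-02 09:41 MHS

2024-04-02 09:41 MHS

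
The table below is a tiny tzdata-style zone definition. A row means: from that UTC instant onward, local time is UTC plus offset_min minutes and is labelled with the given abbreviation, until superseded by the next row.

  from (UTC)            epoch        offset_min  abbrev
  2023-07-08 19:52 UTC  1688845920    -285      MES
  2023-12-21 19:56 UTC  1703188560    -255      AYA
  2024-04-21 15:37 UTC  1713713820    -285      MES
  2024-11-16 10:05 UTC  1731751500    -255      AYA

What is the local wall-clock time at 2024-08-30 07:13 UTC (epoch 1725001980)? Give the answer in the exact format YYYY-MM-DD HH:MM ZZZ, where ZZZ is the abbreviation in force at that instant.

Query: 2024-08-30 07:13 UTC
Rule 3/4 (MES, -04:45): 2024-04-21 15:37 UTC ≤ query < 2024-11-16 10:05 UTC
7·60 + 13 - 285 = 148 min
148 = 0·1440 + 148; 148 = 2·60 + 28 → 02:28, same day
→ 2024-08-30 02:28 MES

2024-08-30 02:28 MES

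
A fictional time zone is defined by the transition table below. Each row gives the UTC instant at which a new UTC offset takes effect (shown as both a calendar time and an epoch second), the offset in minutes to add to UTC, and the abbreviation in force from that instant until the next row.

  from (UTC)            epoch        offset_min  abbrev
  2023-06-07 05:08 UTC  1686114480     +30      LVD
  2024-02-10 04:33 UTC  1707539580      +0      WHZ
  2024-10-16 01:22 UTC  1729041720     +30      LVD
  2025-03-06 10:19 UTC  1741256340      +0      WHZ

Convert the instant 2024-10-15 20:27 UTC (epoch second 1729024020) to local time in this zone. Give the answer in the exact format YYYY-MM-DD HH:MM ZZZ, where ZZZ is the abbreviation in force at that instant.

2024-10-15 20:27 WHZ

Query: 2024-10-15 20:27 UTC
Rule 2/4 (WHZ, +00:00): 2024-02-10 04:33 UTC ≤ query < 2024-10-16 01:22 UTC
20·60 + 27 + 0 = 1227 min
1227 = 0·1440 + 1227; 1227 = 20·60 + 27 → 20:27, same day
→ 2024-10-15 20:27 WHZ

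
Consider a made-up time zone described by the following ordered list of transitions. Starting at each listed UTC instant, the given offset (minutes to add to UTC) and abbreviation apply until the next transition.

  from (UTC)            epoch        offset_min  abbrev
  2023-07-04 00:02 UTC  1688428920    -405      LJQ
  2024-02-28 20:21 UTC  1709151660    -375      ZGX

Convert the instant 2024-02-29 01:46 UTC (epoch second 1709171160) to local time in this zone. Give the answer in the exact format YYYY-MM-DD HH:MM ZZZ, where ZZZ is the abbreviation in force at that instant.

2024-02-28 19:31 ZGX

Query: 2024-02-29 01:46 UTC
Rule 2/2 (ZGX, -06:15): 2024-02-28 20:21 UTC ≤ query < +∞
1·60 + 46 - 375 = -269 min
-269 = -1·1440 + 1171; 1171 = 19·60 + 31 → 19:31, 2024-02-29 - 1 day = 2024-02-28
→ 2024-02-28 19:31 ZGX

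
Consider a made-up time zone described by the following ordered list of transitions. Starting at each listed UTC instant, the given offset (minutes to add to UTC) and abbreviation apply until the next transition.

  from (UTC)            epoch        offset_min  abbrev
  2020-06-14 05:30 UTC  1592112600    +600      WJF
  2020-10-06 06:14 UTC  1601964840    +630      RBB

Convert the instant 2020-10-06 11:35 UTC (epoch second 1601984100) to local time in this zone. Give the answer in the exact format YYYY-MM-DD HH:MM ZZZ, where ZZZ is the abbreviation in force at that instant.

2020-10-06 22:05 RBB

Query: 2020-10-06 11:35 UTC
Rule 2/2 (RBB, +10:30): 2020-10-06 06:14 UTC ≤ query < +∞
11·60 + 35 + 630 = 1325 min
1325 = 0·1440 + 1325; 1325 = 22·60 + 5 → 22:05, same day
→ 2020-10-06 22:05 RBB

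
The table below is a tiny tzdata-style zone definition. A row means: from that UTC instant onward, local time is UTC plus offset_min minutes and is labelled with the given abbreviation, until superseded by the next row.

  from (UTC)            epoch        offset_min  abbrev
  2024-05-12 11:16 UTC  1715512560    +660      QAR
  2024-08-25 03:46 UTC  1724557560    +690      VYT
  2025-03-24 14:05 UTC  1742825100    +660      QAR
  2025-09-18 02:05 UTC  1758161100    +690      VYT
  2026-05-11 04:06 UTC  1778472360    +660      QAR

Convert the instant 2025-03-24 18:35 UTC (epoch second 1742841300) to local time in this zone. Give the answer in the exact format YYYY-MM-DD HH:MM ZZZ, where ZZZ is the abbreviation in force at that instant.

2025-03-25 05:35 QAR

Query: 2025-03-24 18:35 UTC
Rule 3/5 (QAR, +11:00): 2025-03-24 14:05 UTC ≤ query < 2025-09-18 02:05 UTC
18·60 + 35 + 660 = 1775 min
1775 = 1·1440 + 335; 335 = 5·60 + 35 → 05:35, 2025-03-24 + 1 day = 2025-03-25
→ 2025-03-25 05:35 QAR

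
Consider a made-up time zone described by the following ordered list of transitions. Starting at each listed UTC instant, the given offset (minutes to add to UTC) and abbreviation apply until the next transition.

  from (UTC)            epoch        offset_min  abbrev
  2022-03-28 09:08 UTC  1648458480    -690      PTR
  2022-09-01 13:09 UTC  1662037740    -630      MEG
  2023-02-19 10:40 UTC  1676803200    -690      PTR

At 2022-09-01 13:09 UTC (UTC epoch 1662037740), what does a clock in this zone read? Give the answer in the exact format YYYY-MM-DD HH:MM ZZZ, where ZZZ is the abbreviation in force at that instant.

2022-09-01 02:39 MEG

Query: 2022-09-01 13:09 UTC
Rule 2/3 (MEG, -10:30): 2022-09-01 13:09 UTC ≤ query < 2023-02-19 10:40 UTC
13·60 + 9 - 630 = 159 min
159 = 0·1440 + 159; 159 = 2·60 + 39 → 02:39, same day
→ 2022-09-01 02:39 MEG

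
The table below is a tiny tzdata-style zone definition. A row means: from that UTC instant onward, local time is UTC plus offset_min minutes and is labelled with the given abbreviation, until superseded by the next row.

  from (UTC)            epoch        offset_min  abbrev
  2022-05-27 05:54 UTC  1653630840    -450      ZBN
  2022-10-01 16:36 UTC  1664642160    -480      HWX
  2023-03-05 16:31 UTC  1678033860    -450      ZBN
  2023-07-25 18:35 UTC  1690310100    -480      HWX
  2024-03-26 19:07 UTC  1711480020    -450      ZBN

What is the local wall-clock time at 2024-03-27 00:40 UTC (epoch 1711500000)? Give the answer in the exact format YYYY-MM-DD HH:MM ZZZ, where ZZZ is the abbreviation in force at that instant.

2024-03-26 17:10 ZBN

Query: 2024-03-27 00:40 UTC
Rule 5/5 (ZBN, -07:30): 2024-03-26 19:07 UTC ≤ query < +∞
0·60 + 40 - 450 = -410 min
-410 = -1·1440 + 1030; 1030 = 17·60 + 10 → 17:10, 2024-03-27 - 1 day = 2024-03-26
→ 2024-03-26 17:10 ZBN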